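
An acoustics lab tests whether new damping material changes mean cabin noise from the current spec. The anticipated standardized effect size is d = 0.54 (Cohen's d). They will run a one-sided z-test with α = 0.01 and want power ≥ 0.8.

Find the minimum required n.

n = 35

Set Φ(δ − 2.326) = 0.8; then δ − 2.326 = Φ⁻¹(0.8) = 0.842, giving δ = 3.168.
δ = d·√n ⇒ n = (δ/d)² = (3.168 / 0.54)² = 34.42.
Round up to the next whole unit.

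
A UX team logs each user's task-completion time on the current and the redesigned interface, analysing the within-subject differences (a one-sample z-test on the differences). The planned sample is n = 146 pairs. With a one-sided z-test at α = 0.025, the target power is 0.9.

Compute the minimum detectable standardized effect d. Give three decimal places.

d ≈ 0.268

Need Φ(δ − 1.960) = 0.9, so δ = 1.960 + 1.282 = 3.242.
δ = d·√n ⇒ d = δ/√n = 3.242/√146 = 0.2683.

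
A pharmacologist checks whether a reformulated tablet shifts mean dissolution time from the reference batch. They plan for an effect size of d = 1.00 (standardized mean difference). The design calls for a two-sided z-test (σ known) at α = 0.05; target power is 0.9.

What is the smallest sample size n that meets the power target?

For power 0.9 need Φ(δ − z_{0.025}) = 0.9, so δ = z_{0.025} + z_{0.10} = 1.960 + 1.282 = 3.242.
(For δ > 0 the lower-tail rejection region contributes negligibly to power, so the one-term inversion is standard.)
δ = d·√n ⇒ n = (δ/d)² = (3.242 / 1.00)² = 10.51.
Rounding up, n = 11.

n = 11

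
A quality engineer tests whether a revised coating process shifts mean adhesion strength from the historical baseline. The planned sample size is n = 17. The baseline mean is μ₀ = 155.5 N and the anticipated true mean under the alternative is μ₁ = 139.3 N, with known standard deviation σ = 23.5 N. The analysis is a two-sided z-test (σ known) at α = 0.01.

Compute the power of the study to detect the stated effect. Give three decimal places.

Power ≈ 0.605

Standardized effect: d = |μ₁ − μ₀| / σ = |139.3 − 155.5| / 23.5 = 0.6894
Noncentrality parameter: λ = d·√n = 0.6894 × √17 = 2.8423
Critical value for a two-sided test at α = 0.01: z_{α/2} = 2.576.
Power = Φ(λ − 2.576) + Φ(−λ − 2.576) = Φ(0.266) + Φ(-5.418) = 0.6051 + 0.0000 = 0.6051.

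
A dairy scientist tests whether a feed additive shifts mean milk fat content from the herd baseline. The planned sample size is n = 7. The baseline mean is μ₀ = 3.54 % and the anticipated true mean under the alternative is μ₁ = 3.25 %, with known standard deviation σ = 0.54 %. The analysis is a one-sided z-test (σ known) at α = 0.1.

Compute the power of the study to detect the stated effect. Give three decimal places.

Power ≈ 0.555

Standardized effect: d = |μ₁ − μ₀| / σ = |3.25 − 3.54| / 0.54 = 0.5370
Noncentrality parameter: δ = d·√n = 0.5370 × √7 = 1.4209
Critical value for a one-sided test at α = 0.1: z_α = 1.282.
Power = Φ(δ − 1.282) = Φ(0.139) = 0.5554.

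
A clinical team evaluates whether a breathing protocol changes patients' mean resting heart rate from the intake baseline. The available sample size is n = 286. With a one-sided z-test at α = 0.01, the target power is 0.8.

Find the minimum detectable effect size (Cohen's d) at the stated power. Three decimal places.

d ≈ 0.187

Required noncentrality: δ = z_{0.01} + z_{0.20} = 2.326 + 0.842 = 3.168.
δ = d·√n ⇒ d = δ/√n = 3.168/√286 = 0.1873.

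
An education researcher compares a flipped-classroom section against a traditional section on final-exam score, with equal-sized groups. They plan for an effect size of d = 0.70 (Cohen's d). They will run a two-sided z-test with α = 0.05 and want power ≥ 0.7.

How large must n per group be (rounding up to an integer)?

n = 26 per group

Set Φ(δ − 1.960) = 0.7; then δ − 1.960 = Φ⁻¹(0.7) = 0.524, giving δ = 2.484.
(The Φ(−δ − z_{α/2}) term is vanishingly small for δ > 0 and is dropped in the standard sample-size formula.)
δ = d·√(n/2) ⇒ n = 2(δ/d)² = 2 × (2.484 / 0.70)² = 25.19.
Round up to the next whole unit.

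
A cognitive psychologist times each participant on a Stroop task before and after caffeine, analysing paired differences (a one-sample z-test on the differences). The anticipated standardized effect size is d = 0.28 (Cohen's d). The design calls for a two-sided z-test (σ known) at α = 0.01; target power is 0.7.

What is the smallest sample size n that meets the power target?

For power 0.7 need Φ(δ − z_{0.005}) = 0.7, so δ = z_{0.005} + z_{0.30} = 2.576 + 0.524 = 3.100.
(For δ > 0 the lower-tail rejection region contributes negligibly to power, so the one-term inversion is standard.)
δ = d·√n ⇒ n = (δ/d)² = (3.100 / 0.28)² = 122.59.
Round up to the next whole unit.

n = 123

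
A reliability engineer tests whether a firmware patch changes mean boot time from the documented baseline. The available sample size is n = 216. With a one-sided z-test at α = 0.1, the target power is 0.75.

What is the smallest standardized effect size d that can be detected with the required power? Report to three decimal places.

d ≈ 0.133

Required noncentrality: δ = z_{0.1} + z_{0.25} = 1.282 + 0.674 = 1.956.
δ = d·√n ⇒ d = δ/√n = 1.956/√216 = 0.1331.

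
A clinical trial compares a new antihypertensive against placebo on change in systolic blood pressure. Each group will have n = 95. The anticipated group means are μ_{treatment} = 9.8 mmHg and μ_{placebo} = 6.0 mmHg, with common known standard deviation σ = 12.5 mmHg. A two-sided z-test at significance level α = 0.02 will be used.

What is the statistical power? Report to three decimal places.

Standardized effect: d = |μ_{treatment} − μ_{placebo}| / σ = |9.8 − 6.0| / 12.5 = 0.3040
Noncentrality parameter: δ = d·√(n/2) = 0.3040 × √(95/2) = 2.0952
Critical value for a two-sided test at α = 0.02: z_{α/2} = 2.326.
Power = Φ(δ − 2.326) + Φ(−δ − 2.326) = Φ(-0.231) + Φ(-4.422) = 0.4086 + 0.0000 = 0.4086.

Power ≈ 0.409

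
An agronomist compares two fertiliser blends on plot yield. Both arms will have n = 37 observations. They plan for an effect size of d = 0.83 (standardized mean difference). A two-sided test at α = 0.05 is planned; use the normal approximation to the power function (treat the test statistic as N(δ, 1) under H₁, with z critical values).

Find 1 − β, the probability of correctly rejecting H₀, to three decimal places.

Power ≈ 0.946

Noncentrality parameter: δ = d·√(n/2) = 0.83 × √(37/2) = 3.5700
Critical value for a two-sided test at α = 0.05: z_{α/2} = 1.960.
Power = Φ(δ − 1.960) + Φ(−δ − 1.960) = Φ(1.610) + Φ(-5.530) = 0.9463 + 0.0000 = 0.9463.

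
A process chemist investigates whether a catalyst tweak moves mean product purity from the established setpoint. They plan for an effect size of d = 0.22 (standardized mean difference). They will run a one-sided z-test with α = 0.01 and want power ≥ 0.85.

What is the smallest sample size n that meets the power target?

n = 234

Set Φ(δ − 2.326) = 0.85; then δ − 2.326 = Φ⁻¹(0.85) = 1.036, giving δ = 3.363.
δ = d·√n ⇒ n = (δ/d)² = (3.363 / 0.22)² = 233.64.
Rounding up, n = 234.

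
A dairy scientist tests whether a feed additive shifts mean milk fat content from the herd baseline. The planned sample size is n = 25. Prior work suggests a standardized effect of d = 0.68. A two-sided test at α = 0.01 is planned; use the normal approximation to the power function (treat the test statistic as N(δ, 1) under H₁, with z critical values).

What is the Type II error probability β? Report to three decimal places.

Noncentrality parameter: δ = d·√n = 0.68 × √25 = 3.4000
Critical value for a two-sided test at α = 0.01: z_{α/2} = 2.576.
Power = Φ(δ − 2.576) + Φ(−δ − 2.576) = Φ(0.824) + Φ(-5.976) = 0.7951 + 0.0000 = 0.7951.
Type II error: β = 1 − power = 1 − 0.7951 = 0.2049.

β ≈ 0.205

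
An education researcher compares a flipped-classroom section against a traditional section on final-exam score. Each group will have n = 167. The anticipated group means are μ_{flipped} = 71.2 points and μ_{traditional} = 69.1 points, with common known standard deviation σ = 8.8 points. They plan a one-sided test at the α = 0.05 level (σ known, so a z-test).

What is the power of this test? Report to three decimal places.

Power ≈ 0.704

Standardized effect: d = |μ_{flipped} − μ_{traditional}| / σ = |71.2 − 69.1| / 8.8 = 0.2386
Noncentrality parameter: δ = d·√(n/2) = 0.2386 × √(167/2) = 2.1806
One-sided α = 0.05 → critical value z_{0.05} = 1.645.
Power = Φ(δ − 1.645) = Φ(0.536) = 0.7039.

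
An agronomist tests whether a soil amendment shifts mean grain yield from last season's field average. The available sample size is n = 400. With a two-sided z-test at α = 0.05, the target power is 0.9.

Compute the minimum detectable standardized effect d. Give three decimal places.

d ≈ 0.162

Need Φ(δ − 1.960) = 0.9, so δ = 1.960 + 1.282 = 3.242.
(Lower-tail contribution to power is negligible for δ > 0.)
δ = d·√n ⇒ d = δ/√n = 3.242/√400 = 0.1621.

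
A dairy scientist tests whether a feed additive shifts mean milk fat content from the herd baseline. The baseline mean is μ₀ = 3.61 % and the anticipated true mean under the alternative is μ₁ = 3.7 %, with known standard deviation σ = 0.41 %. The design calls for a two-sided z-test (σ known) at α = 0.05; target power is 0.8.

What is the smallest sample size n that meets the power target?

n = 163

Standardized effect: d = |μ₁ − μ₀| / σ = |3.7 − 3.61| / 0.41 = 0.2195
For power 0.8 need Φ(δ − z_{0.025}) = 0.8, so δ = z_{0.025} + z_{0.20} = 1.960 + 0.842 = 2.802.
(The Φ(−δ − z_{α/2}) term is vanishingly small for δ > 0 and is dropped in the standard sample-size formula.)
δ = d·√n ⇒ n = (δ/d)² = (2.802 / 0.2195)² = 162.89.
Round up to the next whole unit.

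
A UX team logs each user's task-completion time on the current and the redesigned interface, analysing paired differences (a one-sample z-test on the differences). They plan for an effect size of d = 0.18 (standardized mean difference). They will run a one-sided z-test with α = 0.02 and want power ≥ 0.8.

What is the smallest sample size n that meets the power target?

Set Φ(δ − 2.054) = 0.8; then δ − 2.054 = Φ⁻¹(0.8) = 0.842, giving δ = 2.895.
δ = d·√n ⇒ n = (δ/d)² = (2.895 / 0.18)² = 258.74.
Rounding up, n = 259.

n = 259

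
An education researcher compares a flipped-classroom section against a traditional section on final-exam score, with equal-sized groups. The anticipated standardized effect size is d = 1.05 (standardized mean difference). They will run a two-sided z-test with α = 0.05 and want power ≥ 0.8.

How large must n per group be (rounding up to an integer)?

Set Φ(δ − 1.960) = 0.8; then δ − 1.960 = Φ⁻¹(0.8) = 0.842, giving δ = 2.802.
(Ignoring the negligible lower-tail rejection probability gives the usual closed-form inversion.)
δ = d·√(n/2) ⇒ n = 2(δ/d)² = 2 × (2.802 / 1.05)² = 14.24.
Round up to the next whole unit.

n = 15 per group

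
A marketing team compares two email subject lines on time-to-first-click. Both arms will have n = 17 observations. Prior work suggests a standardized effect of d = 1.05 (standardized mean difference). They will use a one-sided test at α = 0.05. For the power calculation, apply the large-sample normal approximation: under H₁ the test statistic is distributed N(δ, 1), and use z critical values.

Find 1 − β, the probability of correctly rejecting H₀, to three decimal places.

Noncentrality parameter: δ = d·√(n/2) = 1.05 × √(17/2) = 3.0612
Critical value for a one-sided test at α = 0.05: z_α = 1.645.
Power = Φ(δ − 1.645) = Φ(1.416) = 0.9217.

Power ≈ 0.922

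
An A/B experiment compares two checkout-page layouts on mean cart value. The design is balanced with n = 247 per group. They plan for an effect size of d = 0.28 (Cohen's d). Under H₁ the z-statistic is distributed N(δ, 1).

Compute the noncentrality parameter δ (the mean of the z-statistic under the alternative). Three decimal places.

δ ≈ 3.112

δ = d·√(n/2) = 0.28 × √(247/2) = 3.1117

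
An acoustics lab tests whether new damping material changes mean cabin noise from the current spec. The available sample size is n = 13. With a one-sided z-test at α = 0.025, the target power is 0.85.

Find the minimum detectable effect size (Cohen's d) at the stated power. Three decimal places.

Need Φ(δ − 1.960) = 0.85, so δ = 1.960 + 1.036 = 2.996.
δ = d·√n ⇒ d = δ/√n = 2.996/√13 = 0.8311.

d ≈ 0.831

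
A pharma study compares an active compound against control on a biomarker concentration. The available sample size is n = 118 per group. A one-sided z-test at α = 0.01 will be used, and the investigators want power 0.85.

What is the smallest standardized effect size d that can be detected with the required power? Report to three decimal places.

d ≈ 0.438

Required noncentrality: δ = z_{0.01} + z_{0.15} = 2.326 + 1.036 = 3.363.
δ = d·√(n/2) ⇒ d = δ/√(n/2) = 3.363/√(118/2) = 0.4378.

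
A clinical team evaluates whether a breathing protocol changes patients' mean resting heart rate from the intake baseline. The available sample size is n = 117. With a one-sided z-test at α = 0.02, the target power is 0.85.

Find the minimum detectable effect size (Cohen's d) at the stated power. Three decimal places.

Required noncentrality: δ = z_{0.02} + z_{0.15} = 2.054 + 1.036 = 3.090.
δ = d·√n ⇒ d = δ/√n = 3.090/√117 = 0.2857.

d ≈ 0.286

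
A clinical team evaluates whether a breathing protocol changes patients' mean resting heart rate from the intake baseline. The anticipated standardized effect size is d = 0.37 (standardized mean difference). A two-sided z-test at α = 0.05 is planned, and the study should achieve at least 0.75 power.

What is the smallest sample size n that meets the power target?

For power 0.75 need Φ(δ − z_{0.025}) = 0.75, so δ = z_{0.025} + z_{0.25} = 1.960 + 0.674 = 2.634.
(For δ > 0 the lower-tail rejection region contributes negligibly to power, so the one-term inversion is standard.)
δ = d·√n ⇒ n = (δ/d)² = (2.634 / 0.37)² = 50.70.
Rounding up, n = 51.

n = 51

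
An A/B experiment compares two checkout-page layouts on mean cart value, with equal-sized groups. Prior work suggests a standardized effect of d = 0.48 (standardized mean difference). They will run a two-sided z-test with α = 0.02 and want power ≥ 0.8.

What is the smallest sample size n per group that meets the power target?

For power 0.8 need Φ(δ − z_{0.01}) = 0.8, so δ = z_{0.01} + z_{0.20} = 2.326 + 0.842 = 3.168.
(The Φ(−δ − z_{α/2}) term is vanishingly small for δ > 0 and is dropped in the standard sample-size formula.)
δ = d·√(n/2) ⇒ n = 2(δ/d)² = 2 × (3.168 / 0.48)² = 87.12.
Round up to the next whole unit.

n = 88 per group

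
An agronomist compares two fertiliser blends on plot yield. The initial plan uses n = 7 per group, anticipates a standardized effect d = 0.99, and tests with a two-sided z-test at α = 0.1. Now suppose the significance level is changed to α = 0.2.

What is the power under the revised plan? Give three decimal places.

Power ≈ 0.717

δ = d·√(n/2) = 0.99 × √(7/2) = 1.8521 (unchanged). New critical value: z_{0.1} = 1.282.
Revised power = Φ(δ − 1.282) + Φ(−δ − 1.282) = Φ(0.571) + Φ(-3.134) = 0.7159 + 0.0009 = 0.7167.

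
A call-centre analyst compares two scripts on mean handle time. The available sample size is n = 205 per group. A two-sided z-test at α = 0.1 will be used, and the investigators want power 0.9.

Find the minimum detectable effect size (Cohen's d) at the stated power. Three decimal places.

Required noncentrality: δ = z_{0.05} + z_{0.10} = 1.645 + 1.282 = 2.926.
(Lower-tail contribution to power is negligible for δ > 0.)
δ = d·√(n/2) ⇒ d = δ/√(n/2) = 2.926/√(205/2) = 0.2890.

d ≈ 0.289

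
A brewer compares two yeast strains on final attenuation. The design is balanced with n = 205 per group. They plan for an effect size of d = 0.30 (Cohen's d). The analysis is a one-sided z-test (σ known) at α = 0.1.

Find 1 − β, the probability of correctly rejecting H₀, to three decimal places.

Power ≈ 0.960

Noncentrality parameter: δ = d·√(n/2) = 0.30 × √(205/2) = 3.0373
Critical value for a one-sided test at α = 0.1: z_α = 1.282.
Power = P(Z > 1.282 − δ) = Φ(1.756) = 0.9604.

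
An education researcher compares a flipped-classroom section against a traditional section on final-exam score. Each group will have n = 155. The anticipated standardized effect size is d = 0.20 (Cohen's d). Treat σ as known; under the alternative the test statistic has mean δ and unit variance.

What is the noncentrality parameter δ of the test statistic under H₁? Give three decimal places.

The noncentrality parameter scales effect size by the design's sample-size factor: δ = d·√(n/2) = 0.20 × √(155/2) = 1.7607

δ ≈ 1.761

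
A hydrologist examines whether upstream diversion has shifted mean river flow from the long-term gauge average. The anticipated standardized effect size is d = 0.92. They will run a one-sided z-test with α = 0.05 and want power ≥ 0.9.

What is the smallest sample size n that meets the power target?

n = 11

For power 0.9 need Φ(δ − z_{0.05}) = 0.9, so δ = z_{0.05} + z_{0.10} = 1.645 + 1.282 = 2.926.
δ = d·√n ⇒ n = (δ/d)² = (2.926 / 0.92)² = 10.12.
Round up to the next whole unit.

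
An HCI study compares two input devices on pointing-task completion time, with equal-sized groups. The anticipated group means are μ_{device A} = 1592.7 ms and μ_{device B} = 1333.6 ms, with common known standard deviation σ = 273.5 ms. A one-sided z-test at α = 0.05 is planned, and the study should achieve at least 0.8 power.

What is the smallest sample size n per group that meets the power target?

Standardized effect: d = |μ_{device A} − μ_{device B}| / σ = |1592.7 − 1333.6| / 273.5 = 0.9473
For power 0.8 need Φ(δ − z_{0.05}) = 0.8, so δ = z_{0.05} + z_{0.20} = 1.645 + 0.842 = 2.486.
δ = d·√(n/2) ⇒ n = 2(δ/d)² = 2 × (2.486 / 0.9473)² = 13.78.
Round up to the next whole unit.

n = 14 per group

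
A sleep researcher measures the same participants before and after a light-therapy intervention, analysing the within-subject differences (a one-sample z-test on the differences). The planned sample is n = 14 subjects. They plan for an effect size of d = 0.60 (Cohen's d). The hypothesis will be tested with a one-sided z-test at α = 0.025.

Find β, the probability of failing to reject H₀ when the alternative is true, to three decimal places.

β ≈ 0.388

Noncentrality parameter: λ = d·√n = 0.60 × √14 = 2.2450
Critical value for a one-sided test at α = 0.025: z_α = 1.960.
Power = P(Z > 1.960 − λ) = Φ(0.285) = 0.6122.
Type II error: β = 1 − power = 1 − 0.6122 = 0.3878.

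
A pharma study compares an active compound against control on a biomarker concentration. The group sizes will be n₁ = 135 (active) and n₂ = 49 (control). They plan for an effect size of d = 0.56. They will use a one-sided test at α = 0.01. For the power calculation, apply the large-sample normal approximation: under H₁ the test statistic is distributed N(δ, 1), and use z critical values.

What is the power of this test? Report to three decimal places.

Power ≈ 0.849

Noncentrality parameter: δ = d / √(1/n₁ + 1/n₂) = 0.56 / √(1/135 + 1/49) = 3.3577
Critical value for a one-sided test at α = 0.01: z_α = 2.326.
Power = Φ(δ − 2.326) = Φ(1.031) = 0.8488.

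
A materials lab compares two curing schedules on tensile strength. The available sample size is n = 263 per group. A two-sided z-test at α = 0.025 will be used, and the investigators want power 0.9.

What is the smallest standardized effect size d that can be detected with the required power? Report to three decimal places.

d ≈ 0.307

Required noncentrality: δ = z_{0.0125} + z_{0.10} = 2.241 + 1.282 = 3.523.
(Lower-tail contribution to power is negligible for δ > 0.)
δ = d·√(n/2) ⇒ d = δ/√(n/2) = 3.523/√(263/2) = 0.3072.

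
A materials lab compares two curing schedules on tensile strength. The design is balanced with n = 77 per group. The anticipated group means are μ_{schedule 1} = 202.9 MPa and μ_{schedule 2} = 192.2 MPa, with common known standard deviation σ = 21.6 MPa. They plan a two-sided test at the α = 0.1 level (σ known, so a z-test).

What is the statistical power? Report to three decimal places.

Power ≈ 0.923

Standardized effect: d = |μ_{schedule 1} − μ_{schedule 2}| / σ = |202.9 − 192.2| / 21.6 = 0.4954
Noncentrality parameter: δ = d·√(n/2) = 0.4954 × √(77/2) = 3.0737
Critical value for a two-sided test at α = 0.1: z_{α/2} = 1.645.
Power = Φ(δ − 1.645) + Φ(−δ − 1.645) = Φ(1.429) + Φ(-4.719) = 0.9235 + 0.0000 = 0.9235.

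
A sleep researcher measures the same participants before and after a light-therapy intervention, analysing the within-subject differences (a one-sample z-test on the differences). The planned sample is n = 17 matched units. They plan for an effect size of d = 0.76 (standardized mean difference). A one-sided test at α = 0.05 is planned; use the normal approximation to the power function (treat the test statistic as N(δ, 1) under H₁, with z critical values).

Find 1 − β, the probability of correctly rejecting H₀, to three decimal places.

Noncentrality parameter: δ = d·√n = 0.76 × √17 = 3.1336
One-sided α = 0.05 → critical value z_{0.05} = 1.645.
Power = P(Z > 1.645 − δ) = Φ(1.489) = 0.9317.

Power ≈ 0.932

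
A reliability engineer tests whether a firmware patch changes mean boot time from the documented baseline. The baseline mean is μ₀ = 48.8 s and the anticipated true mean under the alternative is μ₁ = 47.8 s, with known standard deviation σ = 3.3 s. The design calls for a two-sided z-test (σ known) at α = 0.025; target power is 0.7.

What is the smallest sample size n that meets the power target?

Standardized effect: d = |μ₁ − μ₀| / σ = |47.8 − 48.8| / 3.3 = 0.3030
For power 0.7 need Φ(δ − z_{0.0125}) = 0.7, so δ = z_{0.0125} + z_{0.30} = 2.241 + 0.524 = 2.766.
(The Φ(−δ − z_{α/2}) term is vanishingly small for δ > 0 and is dropped in the standard sample-size formula.)
δ = d·√n ⇒ n = (δ/d)² = (2.766 / 0.3030)² = 83.30.
Round up to the next whole unit.

n = 84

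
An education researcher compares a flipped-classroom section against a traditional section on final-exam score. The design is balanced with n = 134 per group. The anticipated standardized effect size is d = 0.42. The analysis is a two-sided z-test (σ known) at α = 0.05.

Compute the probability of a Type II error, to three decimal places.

β ≈ 0.070

Noncentrality parameter: δ = d·√(n/2) = 0.42 × √(134/2) = 3.4378
Critical value for a two-sided test at α = 0.05: z_{α/2} = 1.960.
Power = Φ(δ − 1.960) + Φ(−δ − 1.960) = Φ(1.478) + Φ(-5.398) = 0.9303 + 0.0000 = 0.9303.
Type II error: β = 1 − power = 1 − 0.9303 = 0.0697.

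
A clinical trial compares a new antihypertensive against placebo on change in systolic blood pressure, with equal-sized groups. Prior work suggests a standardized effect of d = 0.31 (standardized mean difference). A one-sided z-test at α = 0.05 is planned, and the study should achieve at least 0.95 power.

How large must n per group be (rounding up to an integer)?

Set Φ(δ − 1.645) = 0.95; then δ − 1.645 = Φ⁻¹(0.95) = 1.645, giving δ = 3.290.
δ = d·√(n/2) ⇒ n = 2(δ/d)² = 2 × (3.290 / 0.31)² = 225.23.
Round up to the next whole unit.

n = 226 per group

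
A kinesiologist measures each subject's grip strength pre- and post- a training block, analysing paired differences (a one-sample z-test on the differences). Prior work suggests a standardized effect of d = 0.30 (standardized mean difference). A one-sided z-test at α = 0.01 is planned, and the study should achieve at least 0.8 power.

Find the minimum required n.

Set Φ(δ − 2.326) = 0.8; then δ − 2.326 = Φ⁻¹(0.8) = 0.842, giving δ = 3.168.
δ = d·√n ⇒ n = (δ/d)² = (3.168 / 0.30)² = 111.51.
Rounding up, n = 112.

n = 112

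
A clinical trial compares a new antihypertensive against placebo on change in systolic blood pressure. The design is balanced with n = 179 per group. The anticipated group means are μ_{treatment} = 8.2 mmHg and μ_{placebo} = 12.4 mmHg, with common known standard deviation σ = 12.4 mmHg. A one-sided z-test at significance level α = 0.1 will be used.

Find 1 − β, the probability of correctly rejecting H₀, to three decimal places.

Standardized effect: d = |μ_{treatment} − μ_{placebo}| / σ = |8.2 − 12.4| / 12.4 = 0.3387
Noncentrality parameter: δ = d·√(n/2) = 0.3387 × √(179/2) = 3.2043
One-sided α = 0.1 → critical value z_{0.1} = 1.282.
Power = P(Z > 1.282 − δ) = Φ(1.923) = 0.9727.

Power ≈ 0.973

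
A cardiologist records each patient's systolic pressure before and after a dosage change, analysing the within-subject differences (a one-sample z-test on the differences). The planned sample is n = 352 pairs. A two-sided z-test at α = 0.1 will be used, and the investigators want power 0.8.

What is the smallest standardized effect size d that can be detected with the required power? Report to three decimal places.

Required noncentrality: δ = z_{0.05} + z_{0.20} = 1.645 + 0.842 = 2.486.
(The second rejection-region term Φ(−δ − z_{α/2}) is negligible and dropped.)
δ = d·√n ⇒ d = δ/√n = 2.486/√352 = 0.1325.

d ≈ 0.133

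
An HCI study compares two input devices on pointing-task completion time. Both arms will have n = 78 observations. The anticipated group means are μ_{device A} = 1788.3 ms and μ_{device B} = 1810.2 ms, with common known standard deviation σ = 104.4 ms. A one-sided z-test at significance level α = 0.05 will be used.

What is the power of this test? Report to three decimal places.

Standardized effect: d = |μ_{device A} − μ_{device B}| / σ = |1788.3 − 1810.2| / 104.4 = 0.2098
Noncentrality parameter: δ = d·√(n/2) = 0.2098 × √(78/2) = 1.3100
One-sided α = 0.05 → critical value z_{0.05} = 1.645.
Power = Φ(δ − 1.645) = Φ(-0.335) = 0.3689.

Power ≈ 0.369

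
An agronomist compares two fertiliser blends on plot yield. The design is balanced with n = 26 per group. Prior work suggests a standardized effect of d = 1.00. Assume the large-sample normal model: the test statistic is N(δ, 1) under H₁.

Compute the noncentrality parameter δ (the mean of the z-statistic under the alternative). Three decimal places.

δ = d·√(n/2) = 1.00 × √(26/2) = 3.6056

δ ≈ 3.606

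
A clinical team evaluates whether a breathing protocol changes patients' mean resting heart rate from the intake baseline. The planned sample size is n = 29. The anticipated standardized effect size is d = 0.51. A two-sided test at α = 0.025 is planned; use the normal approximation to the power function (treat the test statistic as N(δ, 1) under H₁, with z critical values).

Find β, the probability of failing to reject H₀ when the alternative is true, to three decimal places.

β ≈ 0.307

Noncentrality parameter: δ = d·√n = 0.51 × √29 = 2.7464
Critical value for a two-sided test at α = 0.025: z_{α/2} = 2.241.
Power = Φ(δ − 2.241) + Φ(−δ − 2.241) = Φ(0.505) + Φ(-4.988) = 0.6932 + 0.0000 = 0.6932.
Type II error: β = 1 − power = 1 − 0.6932 = 0.3068.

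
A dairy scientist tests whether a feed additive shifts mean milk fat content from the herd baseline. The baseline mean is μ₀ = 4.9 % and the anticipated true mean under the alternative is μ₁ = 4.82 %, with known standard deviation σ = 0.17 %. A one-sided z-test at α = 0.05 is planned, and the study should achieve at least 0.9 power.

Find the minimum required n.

n = 39

Standardized effect: d = |μ₁ − μ₀| / σ = |4.82 − 4.9| / 0.17 = 0.4706
For power 0.9 need Φ(δ − z_{0.05}) = 0.9, so δ = z_{0.05} + z_{0.10} = 1.645 + 1.282 = 2.926.
δ = d·√n ⇒ n = (δ/d)² = (2.926 / 0.4706)² = 38.67.
Rounding up, n = 39.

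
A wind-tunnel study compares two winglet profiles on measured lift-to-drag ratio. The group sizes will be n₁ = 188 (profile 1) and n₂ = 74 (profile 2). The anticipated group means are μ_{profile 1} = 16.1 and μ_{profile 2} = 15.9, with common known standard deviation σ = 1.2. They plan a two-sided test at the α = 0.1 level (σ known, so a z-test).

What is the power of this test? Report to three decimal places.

Standardized effect: d = |μ_{profile 1} − μ_{profile 2}| / σ = |16.1 − 15.9| / 1.2 = 0.1667
Noncentrality parameter: δ = d / √(1/n₁ + 1/n₂) = 0.1667 / √(1/188 + 1/74) = 1.2145
Critical value for a two-sided test at α = 0.1: z_{α/2} = 1.645.
Power = Φ(δ − 1.645) + Φ(−δ − 1.645) = Φ(-0.430) + Φ(-2.859) = 0.3335 + 0.0021 = 0.3356.

Power ≈ 0.336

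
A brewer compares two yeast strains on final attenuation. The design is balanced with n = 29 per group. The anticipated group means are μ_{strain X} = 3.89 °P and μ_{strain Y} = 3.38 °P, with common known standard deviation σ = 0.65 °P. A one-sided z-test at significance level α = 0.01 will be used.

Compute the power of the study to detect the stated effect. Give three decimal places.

Standardized effect: d = |μ_{strain X} − μ_{strain Y}| / σ = |3.89 − 3.38| / 0.65 = 0.7846
Noncentrality parameter: λ = d·√(n/2) = 0.7846 × √(29/2) = 2.9877
Critical value for a one-sided test at α = 0.01: z_α = 2.326.
Power = P(Z > 2.326 − λ) = Φ(0.661) = 0.7458.

Power ≈ 0.746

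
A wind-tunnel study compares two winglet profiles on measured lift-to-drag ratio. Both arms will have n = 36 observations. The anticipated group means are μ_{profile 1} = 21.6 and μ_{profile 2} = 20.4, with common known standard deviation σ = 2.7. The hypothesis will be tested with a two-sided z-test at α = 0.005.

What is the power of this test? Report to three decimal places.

Power ≈ 0.178

Standardized effect: d = |μ_{profile 1} − μ_{profile 2}| / σ = |21.6 − 20.4| / 2.7 = 0.4444
Noncentrality parameter: δ = d·√(n/2) = 0.4444 × √(36/2) = 1.8856
Two-sided α = 0.005 → critical value z_{0.0025} = 2.807.
Power = Φ(δ − 2.807) + Φ(−δ − 2.807) = Φ(-0.921) + Φ(-4.693) = 0.1784 + 0.0000 = 0.1784.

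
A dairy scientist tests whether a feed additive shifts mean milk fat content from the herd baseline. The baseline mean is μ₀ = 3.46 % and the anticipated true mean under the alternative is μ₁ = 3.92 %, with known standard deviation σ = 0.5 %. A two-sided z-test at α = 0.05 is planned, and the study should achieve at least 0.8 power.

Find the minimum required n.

n = 10

Standardized effect: d = |μ₁ − μ₀| / σ = |3.92 − 3.46| / 0.5 = 0.9200
For power 0.8 need Φ(δ − z_{0.025}) = 0.8, so δ = z_{0.025} + z_{0.20} = 1.960 + 0.842 = 2.802.
(Ignoring the negligible lower-tail rejection probability gives the usual closed-form inversion.)
δ = d·√n ⇒ n = (δ/d)² = (2.802 / 0.9200)² = 9.27.
Rounding up, n = 10.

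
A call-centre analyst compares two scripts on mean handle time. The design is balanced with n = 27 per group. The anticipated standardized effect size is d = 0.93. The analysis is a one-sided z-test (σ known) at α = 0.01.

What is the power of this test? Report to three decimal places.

Noncentrality parameter: δ = d·√(n/2) = 0.93 × √(27/2) = 3.4170
One-sided α = 0.01 → critical value z_{0.01} = 2.326.
Power = Φ(δ − 2.326) = Φ(1.091) = 0.8623.

Power ≈ 0.862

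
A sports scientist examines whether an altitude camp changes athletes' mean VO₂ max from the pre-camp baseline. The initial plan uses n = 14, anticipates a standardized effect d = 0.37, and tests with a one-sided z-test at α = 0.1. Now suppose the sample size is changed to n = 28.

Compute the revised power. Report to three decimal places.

Power ≈ 0.751

With n = 28: δ = d·√n = 0.37 × √28 = 1.9579. Critical value z_{0.1} = 1.282.
Revised power = Φ(δ − 1.282) = Φ(0.676) = 0.7506.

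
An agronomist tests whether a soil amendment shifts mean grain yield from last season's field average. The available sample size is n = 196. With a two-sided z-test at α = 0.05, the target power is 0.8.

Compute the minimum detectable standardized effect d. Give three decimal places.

Need Φ(δ − 1.960) = 0.8, so δ = 1.960 + 0.842 = 2.802.
(Lower-tail contribution to power is negligible for δ > 0.)
δ = d·√n ⇒ d = δ/√n = 2.802/√196 = 0.2001.

d ≈ 0.200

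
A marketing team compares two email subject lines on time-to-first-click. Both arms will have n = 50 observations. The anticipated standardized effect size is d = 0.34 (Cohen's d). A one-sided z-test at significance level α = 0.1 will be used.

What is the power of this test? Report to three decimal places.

Noncentrality parameter: δ = d·√(n/2) = 0.34 × √(50/2) = 1.7000
One-sided α = 0.1 → critical value z_{0.1} = 1.282.
Power = P(Z > 1.282 − δ) = Φ(0.418) = 0.6622.

Power ≈ 0.662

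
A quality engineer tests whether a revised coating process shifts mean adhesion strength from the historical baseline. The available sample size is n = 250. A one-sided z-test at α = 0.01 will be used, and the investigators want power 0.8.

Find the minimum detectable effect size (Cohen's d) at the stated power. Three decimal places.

d ≈ 0.200

Need Φ(δ − 2.326) = 0.8, so δ = 2.326 + 0.842 = 3.168.
δ = d·√n ⇒ d = δ/√n = 3.168/√250 = 0.2004.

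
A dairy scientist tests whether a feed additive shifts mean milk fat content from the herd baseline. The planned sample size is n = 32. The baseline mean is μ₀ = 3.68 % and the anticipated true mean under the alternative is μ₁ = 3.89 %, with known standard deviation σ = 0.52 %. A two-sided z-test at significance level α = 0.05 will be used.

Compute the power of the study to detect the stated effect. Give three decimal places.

Standardized effect: d = |μ₁ − μ₀| / σ = |3.89 − 3.68| / 0.52 = 0.4038
Noncentrality parameter: δ = d·√n = 0.4038 × √32 = 2.2845
Two-sided α = 0.05 → critical value z_{0.025} = 1.960.
Power = Φ(δ − 1.960) + Φ(−δ − 1.960) = Φ(0.325) + Φ(-4.244) = 0.6272 + 0.0000 = 0.6272.

Power ≈ 0.627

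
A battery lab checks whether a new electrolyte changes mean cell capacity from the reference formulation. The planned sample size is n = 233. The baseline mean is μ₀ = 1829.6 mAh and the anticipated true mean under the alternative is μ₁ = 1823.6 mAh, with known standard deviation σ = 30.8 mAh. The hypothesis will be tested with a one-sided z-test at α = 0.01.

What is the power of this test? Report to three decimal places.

Power ≈ 0.741

Standardized effect: d = |μ₁ − μ₀| / σ = |1823.6 − 1829.6| / 30.8 = 0.1948
Noncentrality parameter: δ = d·√n = 0.1948 × √233 = 2.9736
Critical value for a one-sided test at α = 0.01: z_α = 2.326.
Power = P(Z > 2.326 − δ) = Φ(0.647) = 0.7413.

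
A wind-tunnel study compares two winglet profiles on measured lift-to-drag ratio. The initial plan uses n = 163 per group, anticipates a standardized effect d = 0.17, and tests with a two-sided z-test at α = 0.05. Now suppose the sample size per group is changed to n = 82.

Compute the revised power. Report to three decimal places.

With n = 82 per group: δ = d·√(n/2) = 0.17 × √(82/2) = 1.0885. Critical value z_{0.025} = 1.960.
Revised power = Φ(δ − 1.960) + Φ(−δ − 1.960) = Φ(-0.871) + Φ(-3.048) = 0.1918 + 0.0011 = 0.1929.

Power ≈ 0.193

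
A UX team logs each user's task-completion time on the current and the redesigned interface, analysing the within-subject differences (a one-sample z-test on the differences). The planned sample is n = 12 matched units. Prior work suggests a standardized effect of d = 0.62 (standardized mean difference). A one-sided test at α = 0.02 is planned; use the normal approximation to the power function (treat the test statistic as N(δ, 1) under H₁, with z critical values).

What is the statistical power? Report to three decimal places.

Power ≈ 0.537

Noncentrality parameter: δ = d·√n = 0.62 × √12 = 2.1477
One-sided α = 0.02 → critical value z_{0.02} = 2.054.
Power = P(Z > 2.054 − δ) = Φ(0.094) = 0.5374.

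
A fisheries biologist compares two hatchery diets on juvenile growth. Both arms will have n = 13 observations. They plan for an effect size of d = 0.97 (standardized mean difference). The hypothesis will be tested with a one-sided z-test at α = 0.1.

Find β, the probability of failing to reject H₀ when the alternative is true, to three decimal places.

β ≈ 0.117

Noncentrality parameter: λ = d·√(n/2) = 0.97 × √(13/2) = 2.4730
One-sided α = 0.1 → critical value z_{0.1} = 1.282.
Power = Φ(λ − 1.282) = Φ(1.191) = 0.8833.
Type II error: β = 1 − power = 1 − 0.8833 = 0.1167.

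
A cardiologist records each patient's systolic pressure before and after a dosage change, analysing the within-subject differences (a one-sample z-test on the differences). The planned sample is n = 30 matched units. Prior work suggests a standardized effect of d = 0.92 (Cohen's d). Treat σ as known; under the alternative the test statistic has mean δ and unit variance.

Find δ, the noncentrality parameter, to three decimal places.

The noncentrality parameter scales effect size by the design's sample-size factor: δ = d·√n = 0.92 × √30 = 5.0390

δ ≈ 5.039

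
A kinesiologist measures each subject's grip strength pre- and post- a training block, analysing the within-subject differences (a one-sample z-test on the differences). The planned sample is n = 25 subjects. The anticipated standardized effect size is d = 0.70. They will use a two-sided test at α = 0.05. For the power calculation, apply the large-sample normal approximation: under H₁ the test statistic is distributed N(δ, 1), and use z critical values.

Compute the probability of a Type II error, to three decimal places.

β ≈ 0.062

Noncentrality parameter: δ = d·√n = 0.70 × √25 = 3.5000
Two-sided α = 0.05 → critical value z_{0.025} = 1.960.
Power = Φ(δ − 1.960) + Φ(−δ − 1.960) = Φ(1.540) + Φ(-5.460) = 0.9382 + 0.0000 = 0.9382.
Type II error: β = 1 − power = 1 − 0.9382 = 0.0618.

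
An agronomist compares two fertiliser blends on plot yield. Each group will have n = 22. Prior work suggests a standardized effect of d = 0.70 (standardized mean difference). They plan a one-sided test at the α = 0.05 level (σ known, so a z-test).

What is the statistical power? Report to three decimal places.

Noncentrality parameter: δ = d·√(n/2) = 0.70 × √(22/2) = 2.3216
One-sided α = 0.05 → critical value z_{0.05} = 1.645.
Power = P(Z > 1.645 − δ) = Φ(0.677) = 0.7507.

Power ≈ 0.751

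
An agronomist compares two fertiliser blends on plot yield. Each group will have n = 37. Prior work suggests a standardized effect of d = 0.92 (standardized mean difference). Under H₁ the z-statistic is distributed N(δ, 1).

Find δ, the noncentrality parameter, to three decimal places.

The noncentrality parameter scales effect size by the design's sample-size factor: δ = d·√(n/2) = 0.92 × √(37/2) = 3.9571

δ ≈ 3.957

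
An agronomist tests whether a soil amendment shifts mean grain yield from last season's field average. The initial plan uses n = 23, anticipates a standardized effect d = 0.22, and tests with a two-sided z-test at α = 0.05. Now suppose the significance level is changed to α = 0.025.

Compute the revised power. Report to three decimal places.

Power ≈ 0.118

δ = d·√n = 0.22 × √23 = 1.0551 (unchanged). New critical value: z_{0.0125} = 2.241.
Revised power = Φ(δ − 2.241) + Φ(−δ − 2.241) = Φ(-1.186) + Φ(-3.296) = 0.1177 + 0.0005 = 0.1182.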